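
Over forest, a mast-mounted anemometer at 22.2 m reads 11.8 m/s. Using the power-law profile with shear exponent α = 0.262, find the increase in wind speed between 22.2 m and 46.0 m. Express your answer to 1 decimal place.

2.5 m/s

Power law: V₂ = V₁ · (z₂/z₁)^α = 11.8 × (2.0721)^0.262 = 14.2817 m/s
ΔV = 14.2817 − 11.8 = 2.4817 m/s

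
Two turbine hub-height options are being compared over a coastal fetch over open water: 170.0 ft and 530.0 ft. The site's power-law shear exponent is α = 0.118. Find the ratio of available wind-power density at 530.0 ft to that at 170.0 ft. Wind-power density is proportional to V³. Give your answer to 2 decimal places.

1.50

Speed ratio: V_B/V_A = (z_B/z_A)^α = (530.0/170.0)^0.118 = (3.1176)^0.118 = 1.14359
Power-density ratio: P_B/P_A = (V_B/V_A)³ = (1.14359)³ = 1.49560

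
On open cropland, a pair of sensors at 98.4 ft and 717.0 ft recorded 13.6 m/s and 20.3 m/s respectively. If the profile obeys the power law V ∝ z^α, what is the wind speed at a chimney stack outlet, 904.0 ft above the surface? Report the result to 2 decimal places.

First find α: α = ln(V₂/V₁)/ln(z₂/z₁) = ln(20.3/13.6)/ln(717.0/98.4) = 0.40055/1.98604 = 0.2017
Extrapolate from 717.0 ft to 904.0 ft: V₃ = 20.3 × (904.0/717.0)^0.2017 = 20.3 × 1.0479 = 21.2714 m/s

21.27 m/s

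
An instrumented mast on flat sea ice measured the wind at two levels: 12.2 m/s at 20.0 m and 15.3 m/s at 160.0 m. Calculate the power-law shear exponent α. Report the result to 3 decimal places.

Power law: V₂/V₁ = (z₂/z₁)^α ⇒ α = ln(V₂/V₁) / ln(z₂/z₁)
α = ln(15.3/12.2) / ln(160.0/20.0) = ln(1.2541) / ln(8.0000)
  = 0.22642 / 2.07944 = 0.10888

α ≈ 0.109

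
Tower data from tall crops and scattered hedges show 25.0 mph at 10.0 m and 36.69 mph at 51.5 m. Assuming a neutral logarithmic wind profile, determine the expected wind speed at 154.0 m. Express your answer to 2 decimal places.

44.50 mph

Log law: V ∝ ln(z/z₀). From the pair, with r = V₁/V₂ = 0.68138,
ln z₀ = (ln z₁ − r·ln z₂)/(1 − r) = (2.3026 − 0.68138×3.9416)/0.31862 = -1.2025 → z₀ = 0.3004 m
V₃ = V₁ · ln(z₃/z₀)/ln(z₁/z₀) = 25.0 × 6.2395/3.5051 = 44.5026 mph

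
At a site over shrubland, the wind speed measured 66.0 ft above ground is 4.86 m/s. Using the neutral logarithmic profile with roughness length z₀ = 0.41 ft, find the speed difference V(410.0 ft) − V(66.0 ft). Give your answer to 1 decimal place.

Log law: V₂ = V₁ · ln(z₂/z₀)/ln(z₁/z₀) = 4.86 × 6.9078/5.0813 = 6.6070 m/s
ΔV = 6.6070 − 4.86 = 1.7470 m/s

1.7 m/s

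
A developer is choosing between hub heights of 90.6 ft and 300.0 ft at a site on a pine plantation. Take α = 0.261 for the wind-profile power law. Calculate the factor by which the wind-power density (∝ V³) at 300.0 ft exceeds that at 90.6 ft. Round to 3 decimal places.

2.554

Speed ratio: V_B/V_A = (z_B/z_A)^α = (300.0/90.6)^0.261 = (3.3113)^0.261 = 1.36684
Power-density ratio: P_B/P_A = (V_B/V_A)³ = (1.36684)³ = 2.55361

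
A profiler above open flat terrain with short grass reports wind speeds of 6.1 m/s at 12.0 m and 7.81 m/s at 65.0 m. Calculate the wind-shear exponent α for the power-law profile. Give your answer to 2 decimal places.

Power law: V₂/V₁ = (z₂/z₁)^α ⇒ α = ln(V₂/V₁) / ln(z₂/z₁)
α = ln(7.81/6.1) / ln(65.0/12.0) = ln(1.2803) / ln(5.4167)
  = 0.24712 / 1.68948 = 0.14627

α ≈ 0.15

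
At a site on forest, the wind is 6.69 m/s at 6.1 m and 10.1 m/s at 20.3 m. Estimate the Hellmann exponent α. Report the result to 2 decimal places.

Power law: V₂/V₁ = (z₂/z₁)^α ⇒ α = ln(V₂/V₁) / ln(z₂/z₁)
α = ln(10.1/6.69) / ln(20.3/6.1) = ln(1.5097) / ln(3.3279)
  = 0.41192 / 1.20233 = 0.34260

α ≈ 0.34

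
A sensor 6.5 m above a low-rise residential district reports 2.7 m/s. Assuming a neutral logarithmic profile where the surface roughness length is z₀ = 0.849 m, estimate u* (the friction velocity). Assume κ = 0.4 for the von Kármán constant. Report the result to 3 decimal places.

Log law: V(z) = (u*/κ) · ln(z/z₀) ⇒ u* = κ · V / ln(z/z₀)
u* = 0.4 × 2.7 / ln(6.5/0.849) = 0.4 × 2.7 / 2.0355
   = 1.0800 / 2.0355 = 0.5306 m/s

u* ≈ 0.531 m/s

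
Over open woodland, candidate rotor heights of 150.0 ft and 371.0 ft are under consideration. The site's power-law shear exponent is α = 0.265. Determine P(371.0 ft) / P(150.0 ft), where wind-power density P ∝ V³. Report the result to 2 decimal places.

Speed ratio: V_B/V_A = (z_B/z_A)^α = (371.0/150.0)^0.265 = (2.4733)^0.265 = 1.27122
Power-density ratio: P_B/P_A = (V_B/V_A)³ = (1.27122)³ = 2.05428

2.05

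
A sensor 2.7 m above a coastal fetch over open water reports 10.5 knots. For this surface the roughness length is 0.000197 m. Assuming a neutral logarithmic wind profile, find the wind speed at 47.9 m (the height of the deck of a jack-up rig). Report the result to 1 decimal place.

13.7 knots

Log law: V(z) ∝ ln(z/z₀), so V₂/V₁ = ln(z₂/z₀) / ln(z₁/z₀).
ln(47.9/0.000197) = 12.4014, ln(2.7/0.000197) = 9.5256
V₂ = 10.5 × 12.4014/9.5256 = 10.5 × 1.3019 = 13.6701 knots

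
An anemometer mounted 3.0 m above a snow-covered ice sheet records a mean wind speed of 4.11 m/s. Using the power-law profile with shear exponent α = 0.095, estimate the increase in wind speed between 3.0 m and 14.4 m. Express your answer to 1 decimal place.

Power law: V₂ = V₁ · (z₂/z₁)^α = 4.11 × (4.8000)^0.095 = 4.7705 m/s
ΔV = 4.7705 − 4.11 = 0.6605 m/s

0.7 m/s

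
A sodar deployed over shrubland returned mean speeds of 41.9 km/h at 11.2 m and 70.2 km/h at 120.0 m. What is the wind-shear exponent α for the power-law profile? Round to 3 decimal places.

α ≈ 0.218

Power law: V₂/V₁ = (z₂/z₁)^α ⇒ α = ln(V₂/V₁) / ln(z₂/z₁)
α = ln(70.2/41.9) / ln(120.0/11.2) = ln(1.6754) / ln(10.7143)
  = 0.51606 / 2.37158 = 0.21760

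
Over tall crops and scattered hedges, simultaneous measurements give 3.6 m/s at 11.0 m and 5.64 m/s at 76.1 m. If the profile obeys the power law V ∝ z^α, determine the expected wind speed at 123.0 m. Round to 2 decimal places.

6.30 m/s

First find α: α = ln(V₂/V₁)/ln(z₂/z₁) = ln(5.64/3.6)/ln(76.1/11.0) = 0.44895/1.93415 = 0.2321
Extrapolate from 76.1 m to 123.0 m: V₃ = 5.64 × (123.0/76.1)^0.2321 = 5.64 × 1.1179 = 6.3049 m/s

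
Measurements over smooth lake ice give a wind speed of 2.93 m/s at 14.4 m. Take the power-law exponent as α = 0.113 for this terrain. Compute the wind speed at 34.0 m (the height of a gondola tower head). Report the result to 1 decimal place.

Power-law profile: V₂ = V₁ · (z₂/z₁)^α
V₂ = 2.93 × (34.0/14.4)^0.113 = 2.93 × (2.3611)^0.113
    = 2.93 × 1.1020 = 3.2287 m/s

3.2 m/s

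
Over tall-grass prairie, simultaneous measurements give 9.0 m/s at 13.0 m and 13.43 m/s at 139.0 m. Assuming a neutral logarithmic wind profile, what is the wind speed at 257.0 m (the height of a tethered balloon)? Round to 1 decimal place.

Log law: V ∝ ln(z/z₀). From the pair, with r = V₁/V₂ = 0.67014,
ln z₀ = (ln z₁ − r·ln z₂)/(1 − r) = (2.5649 − 0.67014×4.9345)/0.32986 = -2.2490 → z₀ = 0.1055 m
V₃ = V₁ · ln(z₃/z₀)/ln(z₁/z₀) = 9.0 × 7.7981/4.8139 = 14.5790 m/s

14.6 m/s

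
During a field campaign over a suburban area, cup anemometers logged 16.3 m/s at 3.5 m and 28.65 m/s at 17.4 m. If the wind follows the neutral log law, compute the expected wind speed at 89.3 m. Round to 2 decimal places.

Log law: V ∝ ln(z/z₀). From the pair, with r = V₁/V₂ = 0.56894,
ln z₀ = (ln z₁ − r·ln z₂)/(1 − r) = (1.2528 − 0.56894×2.8565)/0.43106 = -0.8639 → z₀ = 0.4215 m
V₃ = V₁ · ln(z₃/z₀)/ln(z₁/z₀) = 16.3 × 5.3559/2.1166 = 41.2451 m/s

41.25 m/s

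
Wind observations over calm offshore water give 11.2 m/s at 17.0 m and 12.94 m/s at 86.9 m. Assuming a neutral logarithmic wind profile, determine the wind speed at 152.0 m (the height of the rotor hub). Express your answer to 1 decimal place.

13.5 m/s

Log law: V ∝ ln(z/z₀). From the pair, with r = V₁/V₂ = 0.86553,
ln z₀ = (ln z₁ − r·ln z₂)/(1 − r) = (2.8332 − 0.86553×4.4648)/0.13447 = -7.6687 → z₀ = 0.0004672 m
V₃ = V₁ · ln(z₃/z₀)/ln(z₁/z₀) = 11.2 × 12.6926/10.5019 = 13.5363 m/s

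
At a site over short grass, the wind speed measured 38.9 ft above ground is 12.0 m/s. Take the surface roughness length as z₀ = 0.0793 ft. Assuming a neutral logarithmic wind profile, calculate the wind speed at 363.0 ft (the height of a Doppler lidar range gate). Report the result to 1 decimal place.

16.3 m/s

Log law: V(z) ∝ ln(z/z₀), so V₂/V₁ = ln(z₂/z₀) / ln(z₁/z₀).
ln(363.0/0.0793) = 8.4289, ln(38.9/0.0793) = 6.1955
V₂ = 12.0 × 8.4289/6.1955 = 12.0 × 1.3605 = 16.3259 m/s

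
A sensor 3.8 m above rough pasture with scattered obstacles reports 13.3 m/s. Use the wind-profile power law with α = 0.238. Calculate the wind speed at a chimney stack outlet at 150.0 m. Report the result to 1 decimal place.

31.9 m/s

Power-law profile: V₂ = V₁ · (z₂/z₁)^α
V₂ = 13.3 × (150.0/3.8)^0.238 = 13.3 × (39.4737)^0.238
    = 13.3 × 2.3984 = 31.8987 m/s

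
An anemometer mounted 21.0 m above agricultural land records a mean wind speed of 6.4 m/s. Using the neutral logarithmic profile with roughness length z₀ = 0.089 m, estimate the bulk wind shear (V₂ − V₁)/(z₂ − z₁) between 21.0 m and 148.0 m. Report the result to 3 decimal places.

Log law: V₂ = V₁ · ln(z₂/z₀)/ln(z₁/z₀) = 6.4 × 7.4163/5.4636 = 8.6873 m/s
ΔV/Δz = (8.6873 − 6.4)/(148.0 − 21.0) = 2.2873/127.0000 = 0.01801 m/s/m

0.018 m/s/m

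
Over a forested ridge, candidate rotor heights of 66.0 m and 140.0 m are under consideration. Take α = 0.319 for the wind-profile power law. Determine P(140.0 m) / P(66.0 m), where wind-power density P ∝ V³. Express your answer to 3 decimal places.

2.054

Speed ratio: V_B/V_A = (z_B/z_A)^α = (140.0/66.0)^0.319 = (2.1212)^0.319 = 1.27110
Power-density ratio: P_B/P_A = (V_B/V_A)³ = (1.27110)³ = 2.05372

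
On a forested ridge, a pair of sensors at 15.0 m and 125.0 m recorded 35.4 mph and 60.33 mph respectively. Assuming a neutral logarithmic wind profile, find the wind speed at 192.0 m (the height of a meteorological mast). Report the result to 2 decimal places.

65.38 mph

Log law: V ∝ ln(z/z₀). From the pair, with r = V₁/V₂ = 0.58677,
ln z₀ = (ln z₁ − r·ln z₂)/(1 − r) = (2.7081 − 0.58677×4.8283)/0.41323 = -0.3027 → z₀ = 0.7388 m
V₃ = V₁ · ln(z₃/z₀)/ln(z₁/z₀) = 35.4 × 5.5602/3.0107 = 65.3763 mph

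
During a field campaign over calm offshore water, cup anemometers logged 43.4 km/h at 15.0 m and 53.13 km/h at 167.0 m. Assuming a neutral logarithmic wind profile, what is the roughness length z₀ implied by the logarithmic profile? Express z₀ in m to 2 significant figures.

Log law: V(z) ∝ ln(z/z₀). With r = V₁/V₂ = 43.4/53.13 = 0.81686,
r · ln(z₂/z₀) = ln(z₁/z₀) ⇒ ln z₀ = (ln z₁ − r·ln z₂)/(1 − r)
ln z₀ = (2.70805 − 0.81686×5.11799) / 0.18314 = -8.0413
z₀ = exp(-8.0413) = 0.0003219 m

z₀ ≈ 0.00032 m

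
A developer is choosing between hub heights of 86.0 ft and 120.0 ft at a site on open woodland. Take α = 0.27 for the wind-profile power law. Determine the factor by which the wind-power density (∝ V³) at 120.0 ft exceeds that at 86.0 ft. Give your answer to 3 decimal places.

Speed ratio: V_B/V_A = (z_B/z_A)^α = (120.0/86.0)^0.27 = (1.3953)^0.27 = 1.09412
Power-density ratio: P_B/P_A = (V_B/V_A)³ = (1.09412)³ = 1.30976

1.310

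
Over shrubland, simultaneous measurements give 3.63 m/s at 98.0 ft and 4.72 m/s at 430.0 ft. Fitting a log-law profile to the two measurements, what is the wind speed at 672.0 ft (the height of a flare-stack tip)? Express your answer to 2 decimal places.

Log law: V ∝ ln(z/z₀). From the pair, with r = V₁/V₂ = 0.76907,
ln z₀ = (ln z₁ − r·ln z₂)/(1 − r) = (4.5850 − 0.76907×6.0638)/0.23093 = -0.3399 → z₀ = 0.7118 ft
V₃ = V₁ · ln(z₃/z₀)/ln(z₁/z₀) = 3.63 × 6.8502/4.9249 = 5.0491 m/s

5.05 m/s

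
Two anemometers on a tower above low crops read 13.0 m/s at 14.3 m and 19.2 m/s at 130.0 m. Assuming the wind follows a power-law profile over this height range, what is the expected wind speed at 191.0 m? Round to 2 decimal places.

20.55 m/s

First find α: α = ln(V₂/V₁)/ln(z₂/z₁) = ln(19.2/13.0)/ln(130.0/14.3) = 0.38996/2.20727 = 0.1767
Extrapolate from 130.0 m to 191.0 m: V₃ = 19.2 × (191.0/130.0)^0.1767 = 19.2 × 1.0703 = 20.5504 m/s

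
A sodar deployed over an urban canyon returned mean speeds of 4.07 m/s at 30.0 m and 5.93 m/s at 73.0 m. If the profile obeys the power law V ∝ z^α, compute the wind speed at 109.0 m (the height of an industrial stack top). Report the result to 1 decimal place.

First find α: α = ln(V₂/V₁)/ln(z₂/z₁) = ln(5.93/4.07)/ln(73.0/30.0) = 0.37638/0.88926 = 0.4233
Extrapolate from 73.0 m to 109.0 m: V₃ = 5.93 × (109.0/73.0)^0.4233 = 5.93 × 1.1849 = 7.0266 m/s

7.0 m/s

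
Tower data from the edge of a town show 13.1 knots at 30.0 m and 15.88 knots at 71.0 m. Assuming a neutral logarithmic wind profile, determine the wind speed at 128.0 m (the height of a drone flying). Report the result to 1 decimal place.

17.8 knots

Log law: V ∝ ln(z/z₀). From the pair, with r = V₁/V₂ = 0.82494,
ln z₀ = (ln z₁ − r·ln z₂)/(1 − r) = (3.4012 − 0.82494×4.2627)/0.17506 = -0.6583 → z₀ = 0.5177 m
V₃ = V₁ · ln(z₃/z₀)/ln(z₁/z₀) = 13.1 × 5.5103/4.0595 = 17.7818 knots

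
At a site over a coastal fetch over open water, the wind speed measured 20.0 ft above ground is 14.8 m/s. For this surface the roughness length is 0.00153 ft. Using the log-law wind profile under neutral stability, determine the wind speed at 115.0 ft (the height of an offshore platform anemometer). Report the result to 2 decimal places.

Log law: V(z) ∝ ln(z/z₀), so V₂/V₁ = ln(z₂/z₀) / ln(z₁/z₀).
ln(115.0/0.00153) = 11.2274, ln(20.0/0.00153) = 9.4782
V₂ = 14.8 × 11.2274/9.4782 = 14.8 × 1.1845 = 17.5313 m/s

17.53 m/s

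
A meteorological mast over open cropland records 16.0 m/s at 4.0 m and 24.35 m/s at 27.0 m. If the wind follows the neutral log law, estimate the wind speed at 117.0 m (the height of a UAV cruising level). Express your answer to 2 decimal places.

30.76 m/s

Log law: V ∝ ln(z/z₀). From the pair, with r = V₁/V₂ = 0.65708,
ln z₀ = (ln z₁ − r·ln z₂)/(1 − r) = (1.3863 − 0.65708×3.2958)/0.34292 = -2.2727 → z₀ = 0.1030 m
V₃ = V₁ · ln(z₃/z₀)/ln(z₁/z₀) = 16.0 × 7.0349/3.6590 = 30.7620 m/s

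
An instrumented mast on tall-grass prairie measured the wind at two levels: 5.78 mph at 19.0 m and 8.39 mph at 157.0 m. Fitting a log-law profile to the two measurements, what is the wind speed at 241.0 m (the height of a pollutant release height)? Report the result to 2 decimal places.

Log law: V ∝ ln(z/z₀). From the pair, with r = V₁/V₂ = 0.68892,
ln z₀ = (ln z₁ − r·ln z₂)/(1 − r) = (2.9444 − 0.68892×5.0562)/0.31108 = -1.7323 → z₀ = 0.1769 m
V₃ = V₁ · ln(z₃/z₀)/ln(z₁/z₀) = 5.78 × 7.2171/4.6767 = 8.9196 mph

8.92 mph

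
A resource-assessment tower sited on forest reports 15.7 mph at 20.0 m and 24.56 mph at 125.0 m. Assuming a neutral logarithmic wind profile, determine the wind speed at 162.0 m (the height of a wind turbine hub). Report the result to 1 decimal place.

Log law: V ∝ ln(z/z₀). From the pair, with r = V₁/V₂ = 0.63925,
ln z₀ = (ln z₁ − r·ln z₂)/(1 − r) = (2.9957 − 0.63925×4.8283)/0.36075 = -0.2516 → z₀ = 0.7775 m
V₃ = V₁ · ln(z₃/z₀)/ln(z₁/z₀) = 15.7 × 5.3392/3.2474 = 25.8136 mph

25.8 mph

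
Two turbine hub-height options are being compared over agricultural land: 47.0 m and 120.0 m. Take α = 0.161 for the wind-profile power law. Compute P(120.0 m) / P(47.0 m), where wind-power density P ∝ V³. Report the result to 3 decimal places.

1.573

Speed ratio: V_B/V_A = (z_B/z_A)^α = (120.0/47.0)^0.161 = (2.5532)^0.161 = 1.16289
Power-density ratio: P_B/P_A = (V_B/V_A)³ = (1.16289)³ = 1.57261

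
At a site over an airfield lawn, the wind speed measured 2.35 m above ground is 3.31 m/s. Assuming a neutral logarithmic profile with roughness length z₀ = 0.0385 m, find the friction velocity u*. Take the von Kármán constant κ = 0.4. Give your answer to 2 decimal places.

u* ≈ 0.32 m/s

Log law: V(z) = (u*/κ) · ln(z/z₀) ⇒ u* = κ · V / ln(z/z₀)
u* = 0.4 × 3.31 / ln(2.35/0.0385) = 0.4 × 3.31 / 4.1115
   = 1.3240 / 4.1115 = 0.3220 m/s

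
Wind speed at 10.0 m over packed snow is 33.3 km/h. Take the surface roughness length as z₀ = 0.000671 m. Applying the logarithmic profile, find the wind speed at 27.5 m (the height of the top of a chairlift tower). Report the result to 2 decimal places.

36.81 km/h

Log law: V(z) ∝ ln(z/z₀), so V₂/V₁ = ln(z₂/z₀) / ln(z₁/z₀).
ln(27.5/0.000671) = 10.6209, ln(10.0/0.000671) = 9.6093
V₂ = 33.3 × 10.6209/9.6093 = 33.3 × 1.1053 = 36.8056 km/h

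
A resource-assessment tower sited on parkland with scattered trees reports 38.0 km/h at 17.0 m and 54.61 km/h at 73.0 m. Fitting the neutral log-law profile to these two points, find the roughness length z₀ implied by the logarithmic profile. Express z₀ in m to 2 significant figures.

z₀ ≈ 0.61 m

Log law: V(z) ∝ ln(z/z₀). With r = V₁/V₂ = 38.0/54.61 = 0.69584,
r · ln(z₂/z₀) = ln(z₁/z₀) ⇒ ln z₀ = (ln z₁ − r·ln z₂)/(1 − r)
ln z₀ = (2.83321 − 0.69584×4.29046) / 0.30416 = -0.5006
z₀ = exp(-0.5006) = 0.6061 m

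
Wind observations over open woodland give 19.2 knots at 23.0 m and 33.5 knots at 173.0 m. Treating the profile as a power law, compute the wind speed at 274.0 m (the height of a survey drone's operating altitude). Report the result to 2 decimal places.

38.03 knots

First find α: α = ln(V₂/V₁)/ln(z₂/z₁) = ln(33.5/19.2)/ln(173.0/23.0) = 0.55664/2.01780 = 0.2759
Extrapolate from 173.0 m to 274.0 m: V₃ = 33.5 × (274.0/173.0)^0.2759 = 33.5 × 1.1352 = 38.0308 knots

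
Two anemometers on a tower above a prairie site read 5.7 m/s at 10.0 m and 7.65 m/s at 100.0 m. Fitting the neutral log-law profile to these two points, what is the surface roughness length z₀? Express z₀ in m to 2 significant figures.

z₀ ≈ 0.012 m

Log law: V(z) ∝ ln(z/z₀). With r = V₁/V₂ = 5.7/7.65 = 0.74510,
r · ln(z₂/z₀) = ln(z₁/z₀) ⇒ ln z₀ = (ln z₁ − r·ln z₂)/(1 − r)
ln z₀ = (2.30259 − 0.74510×4.60517) / 0.25490 = -4.4280
z₀ = exp(-4.4280) = 0.01194 m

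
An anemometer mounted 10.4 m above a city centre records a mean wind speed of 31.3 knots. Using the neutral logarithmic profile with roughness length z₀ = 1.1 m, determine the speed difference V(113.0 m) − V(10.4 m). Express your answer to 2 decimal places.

33.24 knots

Log law: V₂ = V₁ · ln(z₂/z₀)/ln(z₁/z₀) = 31.3 × 4.6321/2.2465 = 64.5379 knots
ΔV = 64.5379 − 31.3 = 33.2379 knots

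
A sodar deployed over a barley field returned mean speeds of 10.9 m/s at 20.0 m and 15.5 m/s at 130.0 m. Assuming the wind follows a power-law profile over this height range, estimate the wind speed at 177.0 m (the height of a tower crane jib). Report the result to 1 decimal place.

16.4 m/s

First find α: α = ln(V₂/V₁)/ln(z₂/z₁) = ln(15.5/10.9)/ln(130.0/20.0) = 0.35208/1.87180 = 0.1881
Extrapolate from 130.0 m to 177.0 m: V₃ = 15.5 × (177.0/130.0)^0.1881 = 15.5 × 1.0598 = 16.4264 m/s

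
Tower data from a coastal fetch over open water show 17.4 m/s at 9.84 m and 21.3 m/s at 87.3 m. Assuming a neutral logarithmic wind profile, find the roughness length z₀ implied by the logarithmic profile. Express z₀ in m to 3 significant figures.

z₀ ≈ 0.000580 m

Log law: V(z) ∝ ln(z/z₀). With r = V₁/V₂ = 17.4/21.3 = 0.81690,
r · ln(z₂/z₀) = ln(z₁/z₀) ⇒ ln z₀ = (ln z₁ − r·ln z₂)/(1 − r)
ln z₀ = (2.28646 − 0.81690×4.46935) / 0.18310 = -7.4526
z₀ = exp(-7.4526) = 0.0005799 m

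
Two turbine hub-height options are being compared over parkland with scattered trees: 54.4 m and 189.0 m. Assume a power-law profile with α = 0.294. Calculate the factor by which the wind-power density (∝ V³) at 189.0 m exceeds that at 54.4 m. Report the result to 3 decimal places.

Speed ratio: V_B/V_A = (z_B/z_A)^α = (189.0/54.4)^0.294 = (3.4743)^0.294 = 1.44216
Power-density ratio: P_B/P_A = (V_B/V_A)³ = (1.44216)³ = 2.99945

2.999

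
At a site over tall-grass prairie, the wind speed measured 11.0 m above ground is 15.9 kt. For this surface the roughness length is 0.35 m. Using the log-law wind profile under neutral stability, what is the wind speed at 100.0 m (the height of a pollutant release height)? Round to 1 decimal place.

Log law: V(z) ∝ ln(z/z₀), so V₂/V₁ = ln(z₂/z₀) / ln(z₁/z₀).
ln(100.0/0.35) = 5.6550, ln(11.0/0.35) = 3.4477
V₂ = 15.9 × 5.6550/3.4477 = 15.9 × 1.6402 = 26.0794 kt

26.1 kt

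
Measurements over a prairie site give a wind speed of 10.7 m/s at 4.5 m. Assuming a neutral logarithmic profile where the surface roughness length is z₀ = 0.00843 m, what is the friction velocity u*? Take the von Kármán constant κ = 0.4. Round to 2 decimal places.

u* ≈ 0.68 m/s

Log law: V(z) = (u*/κ) · ln(z/z₀) ⇒ u* = κ · V / ln(z/z₀)
u* = 0.4 × 10.7 / ln(4.5/0.00843) = 0.4 × 10.7 / 6.2800
   = 4.2800 / 6.2800 = 0.6815 m/s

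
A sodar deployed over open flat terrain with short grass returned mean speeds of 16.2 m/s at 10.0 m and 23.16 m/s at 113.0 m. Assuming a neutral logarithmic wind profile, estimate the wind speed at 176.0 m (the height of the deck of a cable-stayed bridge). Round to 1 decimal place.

24.4 m/s

Log law: V ∝ ln(z/z₀). From the pair, with r = V₁/V₂ = 0.69948,
ln z₀ = (ln z₁ − r·ln z₂)/(1 − r) = (2.3026 − 0.69948×4.7274)/0.30052 = -3.3414 → z₀ = 0.03539 m
V₃ = V₁ · ln(z₃/z₀)/ln(z₁/z₀) = 16.2 × 8.5118/5.6439 = 24.4318 m/s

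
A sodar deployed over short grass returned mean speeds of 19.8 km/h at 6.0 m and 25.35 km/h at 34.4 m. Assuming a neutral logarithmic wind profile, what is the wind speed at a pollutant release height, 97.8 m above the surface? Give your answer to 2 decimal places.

28.67 km/h

Log law: V ∝ ln(z/z₀). From the pair, with r = V₁/V₂ = 0.78107,
ln z₀ = (ln z₁ − r·ln z₂)/(1 − r) = (1.7918 − 0.78107×3.5381)/0.21893 = -4.4383 → z₀ = 0.01182 m
V₃ = V₁ · ln(z₃/z₀)/ln(z₁/z₀) = 19.8 × 9.0212/6.2300 = 28.6708 km/h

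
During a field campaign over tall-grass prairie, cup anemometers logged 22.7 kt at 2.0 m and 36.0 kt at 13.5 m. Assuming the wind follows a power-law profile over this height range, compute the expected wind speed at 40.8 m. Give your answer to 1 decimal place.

First find α: α = ln(V₂/V₁)/ln(z₂/z₁) = ln(36.0/22.7)/ln(13.5/2.0) = 0.46115/1.90954 = 0.2415
Extrapolate from 13.5 m to 40.8 m: V₃ = 36.0 × (40.8/13.5)^0.2415 = 36.0 × 1.3062 = 47.0220 kt

47.0 kt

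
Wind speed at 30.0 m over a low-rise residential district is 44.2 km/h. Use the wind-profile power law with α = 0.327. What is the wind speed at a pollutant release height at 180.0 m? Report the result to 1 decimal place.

Power-law profile: V₂ = V₁ · (z₂/z₁)^α
V₂ = 44.2 × (180.0/30.0)^0.327 = 44.2 × (6.0000)^0.327
    = 44.2 × 1.7966 = 79.4105 km/h

79.4 km/h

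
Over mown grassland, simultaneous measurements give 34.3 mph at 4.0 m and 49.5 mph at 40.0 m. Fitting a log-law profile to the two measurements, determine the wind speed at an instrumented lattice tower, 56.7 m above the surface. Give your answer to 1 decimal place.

Log law: V ∝ ln(z/z₀). From the pair, with r = V₁/V₂ = 0.69293,
ln z₀ = (ln z₁ − r·ln z₂)/(1 − r) = (1.3863 − 0.69293×3.6889)/0.30707 = -3.8097 → z₀ = 0.02216 m
V₃ = V₁ · ln(z₃/z₀)/ln(z₁/z₀) = 34.3 × 7.8474/5.1960 = 51.8032 mph

51.8 mph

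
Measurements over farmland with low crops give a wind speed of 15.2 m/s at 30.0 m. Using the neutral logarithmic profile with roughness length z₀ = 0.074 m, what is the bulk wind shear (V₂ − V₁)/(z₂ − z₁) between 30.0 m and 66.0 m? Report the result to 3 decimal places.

0.055 m/s/m

Log law: V₂ = V₁ · ln(z₂/z₀)/ln(z₁/z₀) = 15.2 × 6.7933/6.0049 = 17.1958 m/s
ΔV/Δz = (17.1958 − 15.2)/(66.0 − 30.0) = 1.9958/36.0000 = 0.05544 m/s/m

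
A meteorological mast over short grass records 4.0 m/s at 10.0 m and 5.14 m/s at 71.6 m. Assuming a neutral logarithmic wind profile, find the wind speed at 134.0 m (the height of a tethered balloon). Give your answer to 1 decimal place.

Log law: V ∝ ln(z/z₀). From the pair, with r = V₁/V₂ = 0.77821,
ln z₀ = (ln z₁ − r·ln z₂)/(1 − r) = (2.3026 − 0.77821×4.2711)/0.22179 = -4.6045 → z₀ = 0.01001 m
V₃ = V₁ · ln(z₃/z₀)/ln(z₁/z₀) = 4.0 × 9.5023/6.9071 = 5.5030 m/s

5.5 m/s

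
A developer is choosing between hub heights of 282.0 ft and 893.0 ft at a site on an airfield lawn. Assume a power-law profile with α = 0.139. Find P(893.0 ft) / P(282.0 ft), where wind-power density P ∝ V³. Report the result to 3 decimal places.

1.617

Speed ratio: V_B/V_A = (z_B/z_A)^α = (893.0/282.0)^0.139 = (3.1667)^0.139 = 1.17377
Power-density ratio: P_B/P_A = (V_B/V_A)³ = (1.17377)³ = 1.61715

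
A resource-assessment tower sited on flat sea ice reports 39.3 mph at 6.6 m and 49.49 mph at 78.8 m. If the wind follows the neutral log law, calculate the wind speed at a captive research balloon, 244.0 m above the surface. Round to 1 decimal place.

Log law: V ∝ ln(z/z₀). From the pair, with r = V₁/V₂ = 0.79410,
ln z₀ = (ln z₁ − r·ln z₂)/(1 − r) = (1.8871 − 0.79410×4.3669)/0.20590 = -7.6770 → z₀ = 0.0004634 m
V₃ = V₁ · ln(z₃/z₀)/ln(z₁/z₀) = 39.3 × 13.1742/9.5641 = 54.1344 mph

54.1 mph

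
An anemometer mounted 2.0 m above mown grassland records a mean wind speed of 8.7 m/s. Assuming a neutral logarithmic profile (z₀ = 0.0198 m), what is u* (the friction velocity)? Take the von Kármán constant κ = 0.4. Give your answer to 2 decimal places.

u* ≈ 0.75 m/s

Log law: V(z) = (u*/κ) · ln(z/z₀) ⇒ u* = κ · V / ln(z/z₀)
u* = 0.4 × 8.7 / ln(2.0/0.0198) = 0.4 × 8.7 / 4.6152
   = 3.4800 / 4.6152 = 0.7540 m/s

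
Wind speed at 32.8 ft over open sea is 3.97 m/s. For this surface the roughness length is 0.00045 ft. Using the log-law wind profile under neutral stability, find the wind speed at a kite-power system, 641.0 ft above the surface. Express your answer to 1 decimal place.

5.0 m/s

Log law: V(z) ∝ ln(z/z₀), so V₂/V₁ = ln(z₂/z₀) / ln(z₁/z₀).
ln(641.0/0.00045) = 14.1693, ln(32.8/0.00045) = 11.1967
V₂ = 3.97 × 14.1693/11.1967 = 3.97 × 1.2655 = 5.0240 m/s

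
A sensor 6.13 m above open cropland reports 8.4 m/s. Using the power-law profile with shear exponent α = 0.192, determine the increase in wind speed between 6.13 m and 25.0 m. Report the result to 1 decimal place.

2.6 m/s

Power law: V₂ = V₁ · (z₂/z₁)^α = 8.4 × (4.0783)^0.192 = 11.0025 m/s
ΔV = 11.0025 − 8.4 = 2.6025 m/s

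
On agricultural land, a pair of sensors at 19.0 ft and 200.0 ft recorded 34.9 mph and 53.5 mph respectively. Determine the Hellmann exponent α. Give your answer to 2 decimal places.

α ≈ 0.18

Power law: V₂/V₁ = (z₂/z₁)^α ⇒ α = ln(V₂/V₁) / ln(z₂/z₁)
α = ln(53.5/34.9) / ln(200.0/19.0) = ln(1.5330) / ln(10.5263)
  = 0.42719 / 2.35388 = 0.18149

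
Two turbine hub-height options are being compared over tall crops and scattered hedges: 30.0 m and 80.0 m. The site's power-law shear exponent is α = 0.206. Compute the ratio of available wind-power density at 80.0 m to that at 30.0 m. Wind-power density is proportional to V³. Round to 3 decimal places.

Speed ratio: V_B/V_A = (z_B/z_A)^α = (80.0/30.0)^0.206 = (2.6667)^0.206 = 1.22391
Power-density ratio: P_B/P_A = (V_B/V_A)³ = (1.22391)³ = 1.83336

1.833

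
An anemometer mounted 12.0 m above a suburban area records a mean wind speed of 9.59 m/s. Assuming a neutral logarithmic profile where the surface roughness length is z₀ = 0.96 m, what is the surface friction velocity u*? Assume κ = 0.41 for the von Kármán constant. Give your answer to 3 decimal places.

u* ≈ 1.557 m/s

Log law: V(z) = (u*/κ) · ln(z/z₀) ⇒ u* = κ · V / ln(z/z₀)
u* = 0.41 × 9.59 / ln(12.0/0.96) = 0.41 × 9.59 / 2.5257
   = 3.9319 / 2.5257 = 1.5567 m/s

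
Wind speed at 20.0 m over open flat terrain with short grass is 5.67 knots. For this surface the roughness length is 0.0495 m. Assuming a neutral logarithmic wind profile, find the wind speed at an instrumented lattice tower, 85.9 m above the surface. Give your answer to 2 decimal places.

Log law: V(z) ∝ ln(z/z₀), so V₂/V₁ = ln(z₂/z₀) / ln(z₁/z₀).
ln(85.9/0.0495) = 7.4590, ln(20.0/0.0495) = 6.0015
V₂ = 5.67 × 7.4590/6.0015 = 5.67 × 1.2428 = 7.0469 knots

7.05 knots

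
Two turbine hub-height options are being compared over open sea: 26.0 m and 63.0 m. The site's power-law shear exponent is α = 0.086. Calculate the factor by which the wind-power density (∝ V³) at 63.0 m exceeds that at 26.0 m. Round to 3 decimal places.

Speed ratio: V_B/V_A = (z_B/z_A)^α = (63.0/26.0)^0.086 = (2.4231)^0.086 = 1.07908
Power-density ratio: P_B/P_A = (V_B/V_A)³ = (1.07908)³ = 1.25651

1.257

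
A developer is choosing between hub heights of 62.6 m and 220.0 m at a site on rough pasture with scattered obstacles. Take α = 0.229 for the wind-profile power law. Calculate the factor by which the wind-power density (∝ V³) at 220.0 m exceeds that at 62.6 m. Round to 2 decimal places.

2.37

Speed ratio: V_B/V_A = (z_B/z_A)^α = (220.0/62.6)^0.229 = (3.5144)^0.229 = 1.33352
Power-density ratio: P_B/P_A = (V_B/V_A)³ = (1.33352)³ = 2.37136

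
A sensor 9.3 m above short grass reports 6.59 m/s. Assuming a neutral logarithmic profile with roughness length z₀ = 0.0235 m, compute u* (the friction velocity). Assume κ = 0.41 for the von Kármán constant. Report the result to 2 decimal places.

u* ≈ 0.45 m/s

Log law: V(z) = (u*/κ) · ln(z/z₀) ⇒ u* = κ · V / ln(z/z₀)
u* = 0.41 × 6.59 / ln(9.3/0.0235) = 0.41 × 6.59 / 5.9808
   = 2.7019 / 5.9808 = 0.4518 m/s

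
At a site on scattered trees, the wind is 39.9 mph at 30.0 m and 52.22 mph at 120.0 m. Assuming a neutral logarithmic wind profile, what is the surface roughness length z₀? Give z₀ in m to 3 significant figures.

z₀ ≈ 0.337 m

Log law: V(z) ∝ ln(z/z₀). With r = V₁/V₂ = 39.9/52.22 = 0.76408,
r · ln(z₂/z₀) = ln(z₁/z₀) ⇒ ln z₀ = (ln z₁ − r·ln z₂)/(1 − r)
ln z₀ = (3.40120 − 0.76408×4.78749) / 0.23592 = -1.0885
z₀ = exp(-1.0885) = 0.3367 m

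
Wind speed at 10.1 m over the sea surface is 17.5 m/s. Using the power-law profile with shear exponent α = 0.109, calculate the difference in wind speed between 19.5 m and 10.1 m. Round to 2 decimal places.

Power law: V₂ = V₁ · (z₂/z₁)^α = 17.5 × (1.9307)^0.109 = 18.8010 m/s
ΔV = 18.8010 − 17.5 = 1.3010 m/s

1.30 m/s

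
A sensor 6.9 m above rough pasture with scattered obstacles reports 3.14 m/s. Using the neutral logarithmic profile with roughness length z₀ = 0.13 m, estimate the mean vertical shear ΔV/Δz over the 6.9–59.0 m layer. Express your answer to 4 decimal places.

0.0326 m/s/m

Log law: V₂ = V₁ · ln(z₂/z₀)/ln(z₁/z₀) = 3.14 × 6.1178/3.9717 = 4.8366 m/s
ΔV/Δz = (4.8366 − 3.14)/(59.0 − 6.9) = 1.6966/52.1000 = 0.03256 m/s/m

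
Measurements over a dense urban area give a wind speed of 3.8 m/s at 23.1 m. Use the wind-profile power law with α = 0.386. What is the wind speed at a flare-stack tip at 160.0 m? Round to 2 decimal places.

8.02 m/s

Power-law profile: V₂ = V₁ · (z₂/z₁)^α
V₂ = 3.8 × (160.0/23.1)^0.386 = 3.8 × (6.9264)^0.386
    = 3.8 × 2.1107 = 8.0208 m/s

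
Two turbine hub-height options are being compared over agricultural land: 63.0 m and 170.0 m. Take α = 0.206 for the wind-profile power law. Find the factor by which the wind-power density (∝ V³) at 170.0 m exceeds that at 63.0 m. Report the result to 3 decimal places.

1.847

Speed ratio: V_B/V_A = (z_B/z_A)^α = (170.0/63.0)^0.206 = (2.6984)^0.206 = 1.22690
Power-density ratio: P_B/P_A = (V_B/V_A)³ = (1.22690)³ = 1.84682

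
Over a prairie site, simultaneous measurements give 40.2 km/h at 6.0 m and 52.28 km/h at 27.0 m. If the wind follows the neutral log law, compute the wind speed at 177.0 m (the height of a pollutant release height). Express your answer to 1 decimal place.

Log law: V ∝ ln(z/z₀). From the pair, with r = V₁/V₂ = 0.76894,
ln z₀ = (ln z₁ − r·ln z₂)/(1 − r) = (1.7918 − 0.76894×3.2958)/0.23106 = -3.2135 → z₀ = 0.04021 m
V₃ = V₁ · ln(z₃/z₀)/ln(z₁/z₀) = 40.2 × 8.3897/5.0053 = 67.3817 km/h

67.4 km/h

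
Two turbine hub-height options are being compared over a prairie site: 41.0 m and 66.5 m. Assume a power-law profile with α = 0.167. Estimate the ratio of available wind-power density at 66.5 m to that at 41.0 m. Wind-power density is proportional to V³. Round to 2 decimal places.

Speed ratio: V_B/V_A = (z_B/z_A)^α = (66.5/41.0)^0.167 = (1.6220)^0.167 = 1.08412
Power-density ratio: P_B/P_A = (V_B/V_A)³ = (1.08412)³ = 1.27417

1.27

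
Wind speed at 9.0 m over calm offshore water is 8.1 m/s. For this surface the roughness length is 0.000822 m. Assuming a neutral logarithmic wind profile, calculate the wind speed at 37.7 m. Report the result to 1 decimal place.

Log law: V(z) ∝ ln(z/z₀), so V₂/V₁ = ln(z₂/z₀) / ln(z₁/z₀).
ln(37.7/0.000822) = 10.7334, ln(9.0/0.000822) = 9.3010
V₂ = 8.1 × 10.7334/9.3010 = 8.1 × 1.1540 = 9.3475 m/s

9.3 m/s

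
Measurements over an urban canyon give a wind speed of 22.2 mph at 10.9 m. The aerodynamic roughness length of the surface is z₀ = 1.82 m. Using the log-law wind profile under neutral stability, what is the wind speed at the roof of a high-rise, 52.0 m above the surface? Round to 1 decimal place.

41.6 mph

Log law: V(z) ∝ ln(z/z₀), so V₂/V₁ = ln(z₂/z₀) / ln(z₁/z₀).
ln(52.0/1.82) = 3.3524, ln(10.9/1.82) = 1.7899
V₂ = 22.2 × 3.3524/1.7899 = 22.2 × 1.8729 = 41.5791 mph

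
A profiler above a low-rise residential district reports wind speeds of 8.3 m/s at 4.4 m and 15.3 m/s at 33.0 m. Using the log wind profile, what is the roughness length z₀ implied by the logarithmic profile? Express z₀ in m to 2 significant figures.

z₀ ≈ 0.40 m

Log law: V(z) ∝ ln(z/z₀). With r = V₁/V₂ = 8.3/15.3 = 0.54248,
r · ln(z₂/z₀) = ln(z₁/z₀) ⇒ ln z₀ = (ln z₁ − r·ln z₂)/(1 − r)
ln z₀ = (1.48160 − 0.54248×3.49651) / 0.45752 = -0.9075
z₀ = exp(-0.9075) = 0.4035 m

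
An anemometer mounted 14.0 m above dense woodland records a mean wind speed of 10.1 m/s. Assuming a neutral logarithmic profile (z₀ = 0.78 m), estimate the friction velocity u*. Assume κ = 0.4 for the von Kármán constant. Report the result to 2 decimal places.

u* ≈ 1.40 m/s

Log law: V(z) = (u*/κ) · ln(z/z₀) ⇒ u* = κ · V / ln(z/z₀)
u* = 0.4 × 10.1 / ln(14.0/0.78) = 0.4 × 10.1 / 2.8875
   = 4.0400 / 2.8875 = 1.3991 m/s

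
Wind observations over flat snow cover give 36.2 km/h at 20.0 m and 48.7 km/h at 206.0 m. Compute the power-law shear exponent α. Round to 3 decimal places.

Power law: V₂/V₁ = (z₂/z₁)^α ⇒ α = ln(V₂/V₁) / ln(z₂/z₁)
α = ln(48.7/36.2) / ln(206.0/20.0) = ln(1.3453) / ln(10.3000)
  = 0.29662 / 2.33214 = 0.12719

α ≈ 0.127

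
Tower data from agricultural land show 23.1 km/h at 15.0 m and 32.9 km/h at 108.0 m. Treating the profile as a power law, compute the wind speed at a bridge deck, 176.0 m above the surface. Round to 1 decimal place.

35.9 km/h

First find α: α = ln(V₂/V₁)/ln(z₂/z₁) = ln(32.9/23.1)/ln(108.0/15.0) = 0.35364/1.97408 = 0.1791
Extrapolate from 108.0 m to 176.0 m: V₃ = 32.9 × (176.0/108.0)^0.1791 = 32.9 × 1.0914 = 35.9079 km/h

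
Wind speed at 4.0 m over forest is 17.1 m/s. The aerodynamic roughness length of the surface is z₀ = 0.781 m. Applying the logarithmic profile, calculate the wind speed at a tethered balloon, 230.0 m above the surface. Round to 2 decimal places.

Log law: V(z) ∝ ln(z/z₀), so V₂/V₁ = ln(z₂/z₀) / ln(z₁/z₀).
ln(230.0/0.781) = 5.6853, ln(4.0/0.781) = 1.6335
V₂ = 17.1 × 5.6853/1.6335 = 17.1 × 3.4805 = 59.5160 m/s

59.52 m/s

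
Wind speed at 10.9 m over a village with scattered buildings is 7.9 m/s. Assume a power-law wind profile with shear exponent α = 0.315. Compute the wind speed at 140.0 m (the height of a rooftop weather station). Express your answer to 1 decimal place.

17.7 m/s

Power-law profile: V₂ = V₁ · (z₂/z₁)^α
V₂ = 7.9 × (140.0/10.9)^0.315 = 7.9 × (12.8440)^0.315
    = 7.9 × 2.2348 = 17.6550 m/s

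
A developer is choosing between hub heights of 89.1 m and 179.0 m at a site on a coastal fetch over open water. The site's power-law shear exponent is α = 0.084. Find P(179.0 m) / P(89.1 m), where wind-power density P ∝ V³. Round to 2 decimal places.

Speed ratio: V_B/V_A = (z_B/z_A)^α = (179.0/89.1)^0.084 = (2.0090)^0.084 = 1.06035
Power-density ratio: P_B/P_A = (V_B/V_A)³ = (1.06035)³ = 1.19220

1.19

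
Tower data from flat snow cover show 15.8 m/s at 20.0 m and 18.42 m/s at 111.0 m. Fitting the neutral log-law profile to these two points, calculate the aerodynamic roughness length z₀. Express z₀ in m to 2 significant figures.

z₀ ≈ 0.00065 m

Log law: V(z) ∝ ln(z/z₀). With r = V₁/V₂ = 15.8/18.42 = 0.85776,
r · ln(z₂/z₀) = ln(z₁/z₀) ⇒ ln z₀ = (ln z₁ − r·ln z₂)/(1 − r)
ln z₀ = (2.99573 − 0.85776×4.70953) / 0.14224 = -7.3394
z₀ = exp(-7.3394) = 0.0006494 m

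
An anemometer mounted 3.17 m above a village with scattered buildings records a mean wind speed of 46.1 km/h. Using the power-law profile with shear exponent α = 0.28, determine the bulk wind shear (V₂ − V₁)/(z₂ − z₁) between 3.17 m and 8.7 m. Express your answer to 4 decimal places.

2.7234 km/h/m

Power law: V₂ = V₁ · (z₂/z₁)^α = 46.1 × (2.7445)^0.28 = 61.1603 km/h
ΔV/Δz = (61.1603 − 46.1)/(8.7 − 3.17) = 15.0603/5.5300 = 2.72338 km/h/m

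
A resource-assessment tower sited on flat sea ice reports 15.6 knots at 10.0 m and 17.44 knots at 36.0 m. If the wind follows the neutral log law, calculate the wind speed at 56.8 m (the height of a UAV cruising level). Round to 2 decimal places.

Log law: V ∝ ln(z/z₀). From the pair, with r = V₁/V₂ = 0.89450,
ln z₀ = (ln z₁ − r·ln z₂)/(1 − r) = (2.3026 − 0.89450×3.5835)/0.10550 = -8.5575 → z₀ = 0.0001921 m
V₃ = V₁ · ln(z₃/z₀)/ln(z₁/z₀) = 15.6 × 12.5970/10.8601 = 18.0950 knots

18.10 knots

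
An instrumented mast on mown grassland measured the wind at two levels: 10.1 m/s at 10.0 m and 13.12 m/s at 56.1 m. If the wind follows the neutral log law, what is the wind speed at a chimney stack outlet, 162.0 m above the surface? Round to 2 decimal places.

14.98 m/s

Log law: V ∝ ln(z/z₀). From the pair, with r = V₁/V₂ = 0.76982,
ln z₀ = (ln z₁ − r·ln z₂)/(1 − r) = (2.3026 − 0.76982×4.0271)/0.23018 = -3.4650 → z₀ = 0.03127 m
V₃ = V₁ · ln(z₃/z₀)/ln(z₁/z₀) = 10.1 × 8.5525/5.7675 = 14.9771 m/s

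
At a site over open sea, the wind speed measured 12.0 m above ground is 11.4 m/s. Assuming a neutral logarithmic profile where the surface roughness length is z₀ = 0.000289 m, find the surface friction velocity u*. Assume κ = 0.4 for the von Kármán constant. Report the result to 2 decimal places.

u* ≈ 0.43 m/s

Log law: V(z) = (u*/κ) · ln(z/z₀) ⇒ u* = κ · V / ln(z/z₀)
u* = 0.4 × 11.4 / ln(12.0/0.000289) = 0.4 × 11.4 / 10.6340
   = 4.5600 / 10.6340 = 0.4288 m/s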